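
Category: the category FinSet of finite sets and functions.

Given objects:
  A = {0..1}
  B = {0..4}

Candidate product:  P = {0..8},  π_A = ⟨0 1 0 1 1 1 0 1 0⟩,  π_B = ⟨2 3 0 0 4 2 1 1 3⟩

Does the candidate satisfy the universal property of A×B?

|A|·|B| = 2·5 = 10;  |P| = 9
  → cardinalities differ; no bijection possible.

Answer: NOT A VALID PRODUCT — |P|=9 ≠ |A|·|B|=10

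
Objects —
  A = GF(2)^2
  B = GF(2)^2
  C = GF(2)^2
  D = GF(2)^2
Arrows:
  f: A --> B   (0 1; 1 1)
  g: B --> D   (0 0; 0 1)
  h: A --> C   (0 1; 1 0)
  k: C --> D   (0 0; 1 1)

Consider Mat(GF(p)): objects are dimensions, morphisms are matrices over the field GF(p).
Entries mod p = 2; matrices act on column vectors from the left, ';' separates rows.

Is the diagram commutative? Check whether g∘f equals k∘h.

Answer: COMMUTES

Trace:
Along f;g (path 1):
  e0=(1,0) f-->(0,1) g-->(0,1)
  e1=(0,1) f-->(1,1) g-->(0,1)
  ⟦path⟧₁ = (0 0; 1 1)
Along h;k (path 2):
  e0=(1,0) h-->(0,1) k-->(0,1)
  e1=(0,1) h-->(1,0) k-->(0,1)
  ⟦path⟧₂ = (0 0; 1 1)
Equal? same morphism ✓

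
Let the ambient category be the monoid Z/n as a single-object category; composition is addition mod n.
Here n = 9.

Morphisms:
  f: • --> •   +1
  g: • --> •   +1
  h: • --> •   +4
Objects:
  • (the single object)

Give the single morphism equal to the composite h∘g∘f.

  0 +1≡1 +1≡2 +4≡6  (mod 9)
result: +6

Answer: +6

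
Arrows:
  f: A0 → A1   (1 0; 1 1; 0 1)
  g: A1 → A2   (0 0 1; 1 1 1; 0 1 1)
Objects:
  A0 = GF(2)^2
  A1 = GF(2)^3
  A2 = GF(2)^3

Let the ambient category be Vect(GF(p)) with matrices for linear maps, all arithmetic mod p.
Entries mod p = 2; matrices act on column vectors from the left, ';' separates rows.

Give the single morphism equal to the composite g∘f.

  e0=⟨1,0⟩ f→⟨1,1,0⟩ g→⟨0,0,1⟩
  e1=⟨0,1⟩ f→⟨0,1,1⟩ g→⟨1,0,0⟩
⟦path⟧: (0 1; 0 0; 1 0)

Answer: (0 1; 0 0; 1 0)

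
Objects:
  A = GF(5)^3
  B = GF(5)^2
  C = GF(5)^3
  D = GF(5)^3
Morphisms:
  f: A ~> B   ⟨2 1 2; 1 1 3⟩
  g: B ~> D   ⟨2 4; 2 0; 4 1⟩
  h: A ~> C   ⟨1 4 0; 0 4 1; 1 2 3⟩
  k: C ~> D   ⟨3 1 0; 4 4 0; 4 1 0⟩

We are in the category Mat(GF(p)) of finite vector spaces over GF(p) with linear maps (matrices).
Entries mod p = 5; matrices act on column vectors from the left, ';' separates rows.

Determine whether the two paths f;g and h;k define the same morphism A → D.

Answer: COMMUTES

Work:
1) trace f;g:
  e0=(1,0,0) f~>(2,1) g~>(3,4,4)
  e1=(0,1,0) f~>(1,1) g~>(1,2,0)
  e2=(0,0,1) f~>(2,3) g~>(1,4,1)
  ⟦path⟧₁ = ⟨3 1 1; 4 2 4; 4 0 1⟩
2) trace h;k:
  e0=(1,0,0) h~>(1,0,1) k~>(3,4,4)
  e1=(0,1,0) h~>(4,4,2) k~>(1,2,0)
  e2=(0,0,1) h~>(0,1,3) k~>(1,4,1)
  ⟦path⟧₂ = ⟨3 1 1; 4 2 4; 4 0 1⟩
Equal? equal; square commutes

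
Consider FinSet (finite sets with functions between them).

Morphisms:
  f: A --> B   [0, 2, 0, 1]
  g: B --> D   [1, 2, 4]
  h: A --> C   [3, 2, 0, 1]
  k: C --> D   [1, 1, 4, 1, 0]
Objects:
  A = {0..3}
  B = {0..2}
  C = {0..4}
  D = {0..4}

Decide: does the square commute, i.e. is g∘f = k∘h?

Along f;g (path 1):
  0 f-->0 g-->1
  1 f-->2 g-->4
  2 f-->0 g-->1
  3 f-->1 g-->2
  composite₁ = [1, 4, 1, 2]
Along h;k (path 2):
  0 h-->3 k-->1
  1 h-->2 k-->4
  2 h-->0 k-->1
  3 h-->1 k-->1
  composite₂ = [1, 4, 1, 1]
Equal? NO — does not commute

Answer: DOES NOT COMMUTE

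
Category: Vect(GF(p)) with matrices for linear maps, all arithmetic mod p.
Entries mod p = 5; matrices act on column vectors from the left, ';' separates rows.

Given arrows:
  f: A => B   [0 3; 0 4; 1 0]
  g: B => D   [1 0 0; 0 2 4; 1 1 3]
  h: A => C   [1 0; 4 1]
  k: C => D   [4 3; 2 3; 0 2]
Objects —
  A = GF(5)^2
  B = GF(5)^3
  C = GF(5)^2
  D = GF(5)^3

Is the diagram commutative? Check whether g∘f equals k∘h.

Along f;g (path 1):
  e0=(1,0) f=>(0,0,1) g=>(0,4,3)
  e1=(0,1) f=>(3,4,0) g=>(3,3,2)
  ⟦path⟧₁ = [0 3; 4 3; 3 2]
Along h;k (path 2):
  e0=(1,0) h=>(1,4) k=>(1,4,3)
  e1=(0,1) h=>(0,1) k=>(3,3,2)
  ⟦path⟧₂ = [1 3; 4 3; 3 2]
Equal? distinct morphisms ✗

Answer: DOES NOT COMMUTE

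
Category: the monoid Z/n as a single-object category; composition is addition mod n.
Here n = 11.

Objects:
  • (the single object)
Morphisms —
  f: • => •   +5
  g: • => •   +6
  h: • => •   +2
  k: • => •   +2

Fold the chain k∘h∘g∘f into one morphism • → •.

Answer: +4

Trace:
  0 +5≡5 +6≡0 +2≡2 +2≡4  (mod 11)
result: +4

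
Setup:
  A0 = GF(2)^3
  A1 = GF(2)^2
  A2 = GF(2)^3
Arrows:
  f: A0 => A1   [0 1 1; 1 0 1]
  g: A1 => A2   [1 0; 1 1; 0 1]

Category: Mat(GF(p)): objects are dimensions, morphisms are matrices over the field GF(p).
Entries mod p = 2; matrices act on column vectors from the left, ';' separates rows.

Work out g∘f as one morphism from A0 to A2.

  e0=[1,0,0] f=>[0,1] g=>[0,1,1]
  e1=[0,1,0] f=>[1,0] g=>[1,1,0]
  e2=[0,0,1] f=>[1,1] g=>[1,0,1]
⟦path⟧: [0 1 1; 1 1 0; 1 0 1]

Answer: [0 1 1; 1 1 0; 1 0 1]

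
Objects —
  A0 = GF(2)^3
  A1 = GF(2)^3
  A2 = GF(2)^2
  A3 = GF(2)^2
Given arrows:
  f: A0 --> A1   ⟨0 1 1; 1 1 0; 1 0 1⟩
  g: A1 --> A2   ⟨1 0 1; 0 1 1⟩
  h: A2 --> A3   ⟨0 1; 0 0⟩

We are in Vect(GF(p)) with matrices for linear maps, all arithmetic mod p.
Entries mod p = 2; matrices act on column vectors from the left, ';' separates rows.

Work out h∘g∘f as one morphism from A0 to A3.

Answer: ⟨0 1 1; 0 0 0⟩

Work:
  e0=[1,0,0] f-->[0,1,1] g-->[1,0] h-->[0,0]
  e1=[0,1,0] f-->[1,1,0] g-->[1,1] h-->[1,0]
  e2=[0,0,1] f-->[1,0,1] g-->[0,1] h-->[1,0]
⟦path⟧: ⟨0 1 1; 0 0 0⟩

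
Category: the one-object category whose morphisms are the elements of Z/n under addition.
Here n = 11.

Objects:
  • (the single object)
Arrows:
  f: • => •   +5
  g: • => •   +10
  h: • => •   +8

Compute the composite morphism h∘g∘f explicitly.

Answer: +1

Derivation:
  0 +5≡5 +10≡4 +8≡1  (mod 11)
⟦path⟧: +1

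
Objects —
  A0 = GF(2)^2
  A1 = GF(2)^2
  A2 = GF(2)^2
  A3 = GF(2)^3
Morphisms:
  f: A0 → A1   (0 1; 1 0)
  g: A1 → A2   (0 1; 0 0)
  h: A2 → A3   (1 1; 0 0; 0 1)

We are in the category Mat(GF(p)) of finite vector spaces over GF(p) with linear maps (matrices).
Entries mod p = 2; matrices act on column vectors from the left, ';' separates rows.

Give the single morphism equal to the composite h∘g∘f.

  e0=[1,0] f→[0,1] g→[1,0] h→[1,0,0]
  e1=[0,1] f→[1,0] g→[0,0] h→[0,0,0]
⟦path⟧: (1 0; 0 0; 0 0)

Answer: (1 0; 0 0; 0 0)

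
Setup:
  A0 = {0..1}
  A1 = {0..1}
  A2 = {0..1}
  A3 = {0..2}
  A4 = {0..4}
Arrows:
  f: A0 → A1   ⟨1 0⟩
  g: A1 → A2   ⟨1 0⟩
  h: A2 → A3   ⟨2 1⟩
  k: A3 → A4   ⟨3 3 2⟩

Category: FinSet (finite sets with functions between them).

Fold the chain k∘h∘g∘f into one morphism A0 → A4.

  0 f→1 g→0 h→2 k→2
  1 f→0 g→1 h→1 k→3
⟦path⟧: ⟨2 3⟩

Answer: ⟨2 3⟩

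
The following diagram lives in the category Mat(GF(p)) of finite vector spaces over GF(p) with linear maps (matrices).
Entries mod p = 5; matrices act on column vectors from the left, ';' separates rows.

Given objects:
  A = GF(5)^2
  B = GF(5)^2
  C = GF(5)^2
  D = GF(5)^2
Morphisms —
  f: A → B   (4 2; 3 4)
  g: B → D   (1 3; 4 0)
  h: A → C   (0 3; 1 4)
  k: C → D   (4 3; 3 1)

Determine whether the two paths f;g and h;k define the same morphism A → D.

1) trace f;g:
  e0=(1,0) f→(4,3) g→(3,1)
  e1=(0,1) f→(2,4) g→(4,3)
  result₁ = (3 4; 1 3)
2) trace h;k:
  e0=(1,0) h→(0,1) k→(3,1)
  e1=(0,1) h→(3,4) k→(4,3)
  result₂ = (3 4; 1 3)
Equal? YES — commutes

Answer: COMMUTES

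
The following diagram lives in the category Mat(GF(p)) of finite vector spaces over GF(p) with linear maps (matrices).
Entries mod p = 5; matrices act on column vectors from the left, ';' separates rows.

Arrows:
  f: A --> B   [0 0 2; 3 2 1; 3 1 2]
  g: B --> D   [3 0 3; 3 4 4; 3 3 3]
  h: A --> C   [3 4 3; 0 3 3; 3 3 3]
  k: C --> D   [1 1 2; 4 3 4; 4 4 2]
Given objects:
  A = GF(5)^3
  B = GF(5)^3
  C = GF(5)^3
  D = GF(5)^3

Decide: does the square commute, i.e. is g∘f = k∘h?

1) trace f;g:
  e0=⟨1,0,0⟩ f-->⟨0,3,3⟩ g-->⟨4,4,3⟩
  e1=⟨0,1,0⟩ f-->⟨0,2,1⟩ g-->⟨3,2,4⟩
  e2=⟨0,0,1⟩ f-->⟨2,1,2⟩ g-->⟨2,3,0⟩
  result₁ = [4 3 2; 4 2 3; 3 4 0]
2) trace h;k:
  e0=⟨1,0,0⟩ h-->⟨3,0,3⟩ k-->⟨4,4,3⟩
  e1=⟨0,1,0⟩ h-->⟨4,3,3⟩ k-->⟨3,2,4⟩
  e2=⟨0,0,1⟩ h-->⟨3,3,3⟩ k-->⟨2,3,0⟩
  result₂ = [4 3 2; 4 2 3; 3 4 0]
Equal? YES — commutes

Answer: COMMUTES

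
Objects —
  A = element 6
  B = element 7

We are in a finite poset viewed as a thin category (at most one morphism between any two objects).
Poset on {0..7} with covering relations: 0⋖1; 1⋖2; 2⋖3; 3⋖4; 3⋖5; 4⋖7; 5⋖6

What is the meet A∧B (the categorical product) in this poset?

Answer: A∧B = 3

Work:
Lower bounds of A=6 and B=7: {0,1,2,3}
  0 ⊑ 3
  1 ⊑ 3
  2 ⊑ 3
  3 ⊑ 3
glb = 3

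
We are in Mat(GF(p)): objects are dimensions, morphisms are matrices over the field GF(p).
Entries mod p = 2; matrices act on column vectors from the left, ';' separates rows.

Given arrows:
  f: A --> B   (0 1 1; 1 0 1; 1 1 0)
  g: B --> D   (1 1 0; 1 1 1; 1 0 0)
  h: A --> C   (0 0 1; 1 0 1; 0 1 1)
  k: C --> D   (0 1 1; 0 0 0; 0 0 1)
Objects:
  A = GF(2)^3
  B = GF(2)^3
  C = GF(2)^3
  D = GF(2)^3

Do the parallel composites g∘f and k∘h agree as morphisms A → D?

Path 1 = f;g:
  e0=(1,0,0) f-->(0,1,1) g-->(1,0,0)
  e1=(0,1,0) f-->(1,0,1) g-->(1,0,1)
  e2=(0,0,1) f-->(1,1,0) g-->(0,0,1)
  composite₁ = (1 1 0; 0 0 0; 0 1 1)
Path 2 = h;k:
  e0=(1,0,0) h-->(0,1,0) k-->(1,0,0)
  e1=(0,1,0) h-->(0,0,1) k-->(1,0,1)
  e2=(0,0,1) h-->(1,1,1) k-->(0,0,1)
  composite₂ = (1 1 0; 0 0 0; 0 1 1)
Equal? equal; square commutes

Answer: COMMUTES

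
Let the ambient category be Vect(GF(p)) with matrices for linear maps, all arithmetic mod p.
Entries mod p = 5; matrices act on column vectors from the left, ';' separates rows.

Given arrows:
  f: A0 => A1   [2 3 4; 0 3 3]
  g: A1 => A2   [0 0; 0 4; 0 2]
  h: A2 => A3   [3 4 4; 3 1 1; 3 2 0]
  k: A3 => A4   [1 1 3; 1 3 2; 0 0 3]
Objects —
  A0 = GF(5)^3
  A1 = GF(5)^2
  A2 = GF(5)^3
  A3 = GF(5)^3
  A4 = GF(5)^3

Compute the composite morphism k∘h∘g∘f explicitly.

Answer: [0 2 2; 0 4 4; 0 2 2]

Work:
  e0=[1,0,0] f=>[2,0] g=>[0,0,0] h=>[0,0,0] k=>[0,0,0]
  e1=[0,1,0] f=>[3,3] g=>[0,2,1] h=>[2,3,4] k=>[2,4,2]
  e2=[0,0,1] f=>[4,3] g=>[0,2,1] h=>[2,3,4] k=>[2,4,2]
result: [0 2 2; 0 4 4; 0 2 2]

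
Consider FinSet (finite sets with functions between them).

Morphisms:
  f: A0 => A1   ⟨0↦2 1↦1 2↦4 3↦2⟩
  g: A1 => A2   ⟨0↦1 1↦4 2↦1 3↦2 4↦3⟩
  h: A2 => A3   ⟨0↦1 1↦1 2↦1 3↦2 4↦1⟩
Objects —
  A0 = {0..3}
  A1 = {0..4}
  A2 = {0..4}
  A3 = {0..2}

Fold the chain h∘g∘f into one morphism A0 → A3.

Answer: ⟨0↦1 1↦1 2↦2 3↦1⟩

Derivation:
  0 f=>2 g=>1 h=>1
  1 f=>1 g=>4 h=>1
  2 f=>4 g=>3 h=>2
  3 f=>2 g=>1 h=>1
result: ⟨0↦1 1↦1 2↦2 3↦1⟩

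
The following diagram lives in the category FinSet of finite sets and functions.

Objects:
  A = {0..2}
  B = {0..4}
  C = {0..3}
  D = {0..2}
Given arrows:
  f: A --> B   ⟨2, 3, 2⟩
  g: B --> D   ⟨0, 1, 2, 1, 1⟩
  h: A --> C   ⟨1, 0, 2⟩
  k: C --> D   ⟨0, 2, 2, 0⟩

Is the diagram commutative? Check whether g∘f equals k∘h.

Answer: DOES NOT COMMUTE

Work:
1) trace f;g:
  0 f-->2 g-->2
  1 f-->3 g-->1
  2 f-->2 g-->2
  result₁ = ⟨2, 1, 2⟩
2) trace h;k:
  0 h-->1 k-->2
  1 h-->0 k-->0
  2 h-->2 k-->2
  result₂ = ⟨2, 0, 2⟩
Equal? differ; not commutative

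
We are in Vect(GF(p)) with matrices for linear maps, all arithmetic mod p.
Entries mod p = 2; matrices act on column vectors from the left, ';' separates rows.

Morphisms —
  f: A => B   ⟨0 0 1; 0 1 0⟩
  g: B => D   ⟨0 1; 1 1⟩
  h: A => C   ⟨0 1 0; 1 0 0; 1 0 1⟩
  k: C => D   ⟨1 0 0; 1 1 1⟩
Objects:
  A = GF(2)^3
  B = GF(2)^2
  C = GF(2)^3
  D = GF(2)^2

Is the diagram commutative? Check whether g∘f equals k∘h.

Answer: COMMUTES

Trace:
Path 1 = f;g:
  e0=[1,0,0] f=>[0,0] g=>[0,0]
  e1=[0,1,0] f=>[0,1] g=>[1,1]
  e2=[0,0,1] f=>[1,0] g=>[0,1]
  ⟦path⟧₁ = ⟨0 1 0; 0 1 1⟩
Path 2 = h;k:
  e0=[1,0,0] h=>[0,1,1] k=>[0,0]
  e1=[0,1,0] h=>[1,0,0] k=>[1,1]
  e2=[0,0,1] h=>[0,0,1] k=>[0,1]
  ⟦path⟧₂ = ⟨0 1 0; 0 1 1⟩
Equal? equal; square commutes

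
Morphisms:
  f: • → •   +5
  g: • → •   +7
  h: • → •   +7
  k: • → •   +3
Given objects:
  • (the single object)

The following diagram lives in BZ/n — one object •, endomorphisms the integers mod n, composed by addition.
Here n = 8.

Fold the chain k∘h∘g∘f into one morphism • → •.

Answer: +6

Trace:
  0 +5≡5 +7≡4 +7≡3 +3≡6  (mod 8)
composite: +6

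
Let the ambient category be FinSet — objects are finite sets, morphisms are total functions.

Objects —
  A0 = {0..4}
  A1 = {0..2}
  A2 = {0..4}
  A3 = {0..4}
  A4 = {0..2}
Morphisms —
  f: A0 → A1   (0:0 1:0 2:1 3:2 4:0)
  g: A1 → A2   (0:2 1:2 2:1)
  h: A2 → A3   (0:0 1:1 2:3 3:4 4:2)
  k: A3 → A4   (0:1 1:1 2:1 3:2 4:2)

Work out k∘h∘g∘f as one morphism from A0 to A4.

Answer: (0:2 1:2 2:2 3:1 4:2)

Trace:
  0 f→0 g→2 h→3 k→2
  1 f→0 g→2 h→3 k→2
  2 f→1 g→2 h→3 k→2
  3 f→2 g→1 h→1 k→1
  4 f→0 g→2 h→3 k→2
⟦path⟧: (0:2 1:2 2:2 3:1 4:2)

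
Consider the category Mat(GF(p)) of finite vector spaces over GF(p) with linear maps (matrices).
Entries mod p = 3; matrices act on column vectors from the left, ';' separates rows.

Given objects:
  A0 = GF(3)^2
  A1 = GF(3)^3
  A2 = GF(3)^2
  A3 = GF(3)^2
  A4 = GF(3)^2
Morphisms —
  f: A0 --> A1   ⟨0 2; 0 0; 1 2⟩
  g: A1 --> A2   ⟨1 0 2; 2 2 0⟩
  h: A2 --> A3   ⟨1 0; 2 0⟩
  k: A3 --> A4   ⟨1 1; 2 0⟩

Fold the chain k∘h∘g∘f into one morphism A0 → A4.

Answer: ⟨0 0; 1 0⟩

Derivation:
  e0=[1,0] f-->[0,0,1] g-->[2,0] h-->[2,1] k-->[0,1]
  e1=[0,1] f-->[2,0,2] g-->[0,1] h-->[0,0] k-->[0,0]
composite: ⟨0 0; 1 0⟩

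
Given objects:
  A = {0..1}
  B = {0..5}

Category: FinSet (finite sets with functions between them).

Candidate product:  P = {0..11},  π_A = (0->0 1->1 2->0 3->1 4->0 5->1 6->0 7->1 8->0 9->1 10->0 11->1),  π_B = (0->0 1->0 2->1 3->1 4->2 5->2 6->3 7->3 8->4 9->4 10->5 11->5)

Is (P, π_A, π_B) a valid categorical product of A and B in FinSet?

|A|·|B| = 2·6 = 12;  |P| = 12
Check the pairing map k ↦ (π_A(k), π_B(k)):
  0 -> (0,0)
  1 -> (1,0)
  2 -> (0,1)
  3 -> (1,1)
  4 -> (0,2)
  5 -> (1,2)
  6 -> (0,3)
  7 -> (1,3)
  8 -> (0,4)
  9 -> (1,4)
  10 -> (0,5)
  11 -> (1,5)
distinct pairs in image: 12 / 12 needed
  → bijection onto A×B; projections well-typed.

Answer: VALID PRODUCT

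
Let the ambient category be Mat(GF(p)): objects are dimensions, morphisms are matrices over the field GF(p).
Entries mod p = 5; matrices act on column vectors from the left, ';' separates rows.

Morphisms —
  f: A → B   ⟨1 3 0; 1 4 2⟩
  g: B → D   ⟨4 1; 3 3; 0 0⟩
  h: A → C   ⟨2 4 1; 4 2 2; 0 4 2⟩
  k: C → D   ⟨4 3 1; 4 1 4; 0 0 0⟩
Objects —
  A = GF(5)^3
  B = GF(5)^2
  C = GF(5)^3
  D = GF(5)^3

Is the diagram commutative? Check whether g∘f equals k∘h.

1) trace f;g:
  e0=(1,0,0) f→(1,1) g→(0,1,0)
  e1=(0,1,0) f→(3,4) g→(1,1,0)
  e2=(0,0,1) f→(0,2) g→(2,1,0)
  result₁ = ⟨0 1 2; 1 1 1; 0 0 0⟩
2) trace h;k:
  e0=(1,0,0) h→(2,4,0) k→(0,2,0)
  e1=(0,1,0) h→(4,2,4) k→(1,4,0)
  e2=(0,0,1) h→(1,2,2) k→(2,4,0)
  result₂ = ⟨0 1 2; 2 4 4; 0 0 0⟩
Equal? NO — does not commute

Answer: DOES NOT COMMUTE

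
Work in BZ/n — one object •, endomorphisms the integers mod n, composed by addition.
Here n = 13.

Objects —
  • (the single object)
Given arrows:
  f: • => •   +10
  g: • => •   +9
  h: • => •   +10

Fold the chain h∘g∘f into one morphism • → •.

  0 +10≡10 +9≡6 +10≡3  (mod 13)
composite: +3

Answer: +3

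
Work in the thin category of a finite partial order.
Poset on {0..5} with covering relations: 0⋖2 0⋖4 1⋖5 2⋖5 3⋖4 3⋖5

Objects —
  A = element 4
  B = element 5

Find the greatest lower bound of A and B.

Common predecessors of 4,5: {0,3}
  maximal lower bounds 0 and 3 are incomparable: neither 0≤3 nor 3≤0
→ no greatest lower bound exists

Answer: NO MEET EXISTS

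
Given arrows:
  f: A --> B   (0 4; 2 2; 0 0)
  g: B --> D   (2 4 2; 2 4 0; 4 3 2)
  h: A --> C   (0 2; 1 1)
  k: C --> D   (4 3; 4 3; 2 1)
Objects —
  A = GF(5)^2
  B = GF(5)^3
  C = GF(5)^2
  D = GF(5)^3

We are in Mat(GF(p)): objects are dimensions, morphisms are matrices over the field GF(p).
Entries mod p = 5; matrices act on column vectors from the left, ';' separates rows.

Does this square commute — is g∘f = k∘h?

Answer: DOES NOT COMMUTE

Derivation:
1) trace f;g:
  e0=[1,0] f-->[0,2,0] g-->[3,3,1]
  e1=[0,1] f-->[4,2,0] g-->[1,1,2]
  result₁ = (3 1; 3 1; 1 2)
2) trace h;k:
  e0=[1,0] h-->[0,1] k-->[3,3,1]
  e1=[0,1] h-->[2,1] k-->[1,1,0]
  result₂ = (3 1; 3 1; 1 0)
Equal? distinct morphisms ✗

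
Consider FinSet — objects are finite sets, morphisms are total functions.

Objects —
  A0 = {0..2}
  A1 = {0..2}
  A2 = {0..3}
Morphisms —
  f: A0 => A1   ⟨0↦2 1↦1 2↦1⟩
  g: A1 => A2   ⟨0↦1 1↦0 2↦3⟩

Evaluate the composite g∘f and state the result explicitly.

  0 f=>2 g=>3
  1 f=>1 g=>0
  2 f=>1 g=>0
composite: ⟨0↦3 1↦0 2↦0⟩

Answer: ⟨0↦3 1↦0 2↦0⟩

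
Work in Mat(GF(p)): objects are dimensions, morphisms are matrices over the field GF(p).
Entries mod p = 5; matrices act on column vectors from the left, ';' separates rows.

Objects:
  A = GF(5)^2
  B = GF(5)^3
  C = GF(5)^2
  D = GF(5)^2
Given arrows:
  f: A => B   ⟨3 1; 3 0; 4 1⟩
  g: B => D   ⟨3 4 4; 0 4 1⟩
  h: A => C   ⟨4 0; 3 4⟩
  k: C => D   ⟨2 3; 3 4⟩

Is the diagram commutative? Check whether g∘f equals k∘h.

Path 1 = f;g:
  e0=(1,0) f=>(3,3,4) g=>(2,1)
  e1=(0,1) f=>(1,0,1) g=>(2,1)
  composite₁ = ⟨2 2; 1 1⟩
Path 2 = h;k:
  e0=(1,0) h=>(4,3) k=>(2,4)
  e1=(0,1) h=>(0,4) k=>(2,1)
  composite₂ = ⟨2 2; 4 1⟩
Equal? distinct morphisms ✗

Answer: DOES NOT COMMUTE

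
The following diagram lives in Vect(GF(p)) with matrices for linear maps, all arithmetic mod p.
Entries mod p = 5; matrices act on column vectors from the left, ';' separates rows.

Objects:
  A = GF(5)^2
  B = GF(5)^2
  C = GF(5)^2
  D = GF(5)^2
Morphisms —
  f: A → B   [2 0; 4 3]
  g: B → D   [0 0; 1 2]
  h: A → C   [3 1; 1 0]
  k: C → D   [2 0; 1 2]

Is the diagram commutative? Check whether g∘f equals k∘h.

Path 1 = f;g:
  e0=⟨1,0⟩ f→⟨2,4⟩ g→⟨0,0⟩
  e1=⟨0,1⟩ f→⟨0,3⟩ g→⟨0,1⟩
  ⟦path⟧₁ = [0 0; 0 1]
Path 2 = h;k:
  e0=⟨1,0⟩ h→⟨3,1⟩ k→⟨1,0⟩
  e1=⟨0,1⟩ h→⟨1,0⟩ k→⟨2,1⟩
  ⟦path⟧₂ = [1 2; 0 1]
Equal? differ; not commutative

Answer: DOES NOT COMMUTE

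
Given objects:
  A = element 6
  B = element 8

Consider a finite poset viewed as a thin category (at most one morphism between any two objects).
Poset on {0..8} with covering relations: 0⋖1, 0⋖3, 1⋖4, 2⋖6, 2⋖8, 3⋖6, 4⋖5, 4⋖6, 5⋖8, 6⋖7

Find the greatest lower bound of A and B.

Answer: NO MEET EXISTS

Work:
{x : x⊑A ∧ x⊑B} = {0,1,2,4}  (A=6, B=8)
  maximal lower bounds 2 and 4 are incomparable: neither 2⊑4 nor 4⊑2
→ no greatest lower bound exists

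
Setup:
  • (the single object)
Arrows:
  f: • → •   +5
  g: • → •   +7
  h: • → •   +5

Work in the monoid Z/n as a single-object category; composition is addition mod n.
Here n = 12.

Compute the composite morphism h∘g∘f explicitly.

Answer: +5

Derivation:
  0 +5≡5 +7≡0 +5≡5  (mod 12)
composite: +5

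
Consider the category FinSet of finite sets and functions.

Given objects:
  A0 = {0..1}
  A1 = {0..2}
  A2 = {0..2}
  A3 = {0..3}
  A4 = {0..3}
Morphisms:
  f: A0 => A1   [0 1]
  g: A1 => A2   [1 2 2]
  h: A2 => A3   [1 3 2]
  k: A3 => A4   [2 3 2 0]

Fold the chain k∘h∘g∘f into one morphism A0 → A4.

  0 f=>0 g=>1 h=>3 k=>0
  1 f=>1 g=>2 h=>2 k=>2
composite: [0 2]

Answer: [0 2]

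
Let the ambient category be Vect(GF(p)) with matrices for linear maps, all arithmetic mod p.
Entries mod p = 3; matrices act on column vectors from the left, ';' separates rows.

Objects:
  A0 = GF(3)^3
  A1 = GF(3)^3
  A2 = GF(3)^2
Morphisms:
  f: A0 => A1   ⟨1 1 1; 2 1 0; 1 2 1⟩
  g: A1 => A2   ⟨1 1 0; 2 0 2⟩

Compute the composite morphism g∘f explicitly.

Answer: ⟨0 2 1; 1 0 1⟩

Derivation:
  e0=[1,0,0] f=>[1,2,1] g=>[0,1]
  e1=[0,1,0] f=>[1,1,2] g=>[2,0]
  e2=[0,0,1] f=>[1,0,1] g=>[1,1]
⟦path⟧: ⟨0 2 1; 1 0 1⟩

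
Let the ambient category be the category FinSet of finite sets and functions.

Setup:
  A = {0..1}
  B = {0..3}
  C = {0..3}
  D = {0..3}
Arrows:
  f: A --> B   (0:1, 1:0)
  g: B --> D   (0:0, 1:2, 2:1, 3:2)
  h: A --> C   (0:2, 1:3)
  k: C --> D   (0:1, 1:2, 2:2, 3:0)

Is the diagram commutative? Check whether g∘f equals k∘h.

Answer: COMMUTES

Trace:
Path 1 = f;g:
  0 f-->1 g-->2
  1 f-->0 g-->0
  composite₁ = (0:2, 1:0)
Path 2 = h;k:
  0 h-->2 k-->2
  1 h-->3 k-->0
  composite₂ = (0:2, 1:0)
Equal? equal; square commutes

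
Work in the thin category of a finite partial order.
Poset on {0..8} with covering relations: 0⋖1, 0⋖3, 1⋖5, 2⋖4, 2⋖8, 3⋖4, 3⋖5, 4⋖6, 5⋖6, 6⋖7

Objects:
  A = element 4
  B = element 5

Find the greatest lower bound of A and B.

Answer: A∧B = 3

Trace:
Lower bounds of A=4 and B=5: {0,3}
  0 <= 3
  3 <= 3
glb = 3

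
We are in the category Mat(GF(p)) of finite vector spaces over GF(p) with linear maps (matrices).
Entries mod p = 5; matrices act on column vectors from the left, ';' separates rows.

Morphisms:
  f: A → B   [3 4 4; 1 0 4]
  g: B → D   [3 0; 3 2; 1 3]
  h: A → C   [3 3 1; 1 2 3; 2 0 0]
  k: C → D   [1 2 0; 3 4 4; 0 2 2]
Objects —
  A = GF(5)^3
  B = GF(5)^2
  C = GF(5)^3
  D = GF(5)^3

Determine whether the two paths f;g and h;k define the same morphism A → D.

Answer: DOES NOT COMMUTE

Trace:
Path 1 = f;g:
  e0=(1,0,0) f→(3,1) g→(4,1,1)
  e1=(0,1,0) f→(4,0) g→(2,2,4)
  e2=(0,0,1) f→(4,4) g→(2,0,1)
  composite₁ = [4 2 2; 1 2 0; 1 4 1]
Path 2 = h;k:
  e0=(1,0,0) h→(3,1,2) k→(0,1,1)
  e1=(0,1,0) h→(3,2,0) k→(2,2,4)
  e2=(0,0,1) h→(1,3,0) k→(2,0,1)
  composite₂ = [0 2 2; 1 2 0; 1 4 1]
Equal? NO — does not commute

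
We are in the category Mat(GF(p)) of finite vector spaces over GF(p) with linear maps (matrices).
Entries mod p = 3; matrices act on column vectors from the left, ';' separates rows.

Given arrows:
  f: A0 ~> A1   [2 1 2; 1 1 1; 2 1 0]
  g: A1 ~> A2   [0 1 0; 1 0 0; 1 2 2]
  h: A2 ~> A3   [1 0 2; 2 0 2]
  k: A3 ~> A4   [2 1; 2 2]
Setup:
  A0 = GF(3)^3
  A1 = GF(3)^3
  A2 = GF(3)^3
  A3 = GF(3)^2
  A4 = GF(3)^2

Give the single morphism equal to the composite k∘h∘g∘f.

  e0=(1,0,0) f~>(2,1,2) g~>(1,2,2) h~>(2,0) k~>(1,1)
  e1=(0,1,0) f~>(1,1,1) g~>(1,1,2) h~>(2,0) k~>(1,1)
  e2=(0,0,1) f~>(2,1,0) g~>(1,2,1) h~>(0,1) k~>(1,2)
⟦path⟧: [1 1 1; 1 1 2]

Answer: [1 1 1; 1 1 2]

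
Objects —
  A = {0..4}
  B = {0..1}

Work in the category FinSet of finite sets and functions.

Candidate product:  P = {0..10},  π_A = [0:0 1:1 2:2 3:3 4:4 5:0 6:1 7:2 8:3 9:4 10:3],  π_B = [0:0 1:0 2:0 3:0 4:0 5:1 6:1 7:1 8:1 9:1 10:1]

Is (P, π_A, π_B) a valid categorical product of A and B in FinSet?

|A|·|B| = 5·2 = 10;  |P| = 11
  → cardinalities differ; no bijection possible.

Answer: NOT A VALID PRODUCT — |P|=11 ≠ |A|·|B|=10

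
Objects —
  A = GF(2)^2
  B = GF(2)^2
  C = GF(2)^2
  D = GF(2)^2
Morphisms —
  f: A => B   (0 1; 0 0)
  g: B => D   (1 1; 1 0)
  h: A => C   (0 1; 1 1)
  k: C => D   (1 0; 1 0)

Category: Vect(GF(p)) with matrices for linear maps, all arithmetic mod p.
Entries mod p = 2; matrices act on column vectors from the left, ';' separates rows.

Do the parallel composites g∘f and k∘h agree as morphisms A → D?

Path 1 = f;g:
  e0=(1,0) f=>(0,0) g=>(0,0)
  e1=(0,1) f=>(1,0) g=>(1,1)
  composite₁ = (0 1; 0 1)
Path 2 = h;k:
  e0=(1,0) h=>(0,1) k=>(0,0)
  e1=(0,1) h=>(1,1) k=>(1,1)
  composite₂ = (0 1; 0 1)
Equal? YES — commutes

Answer: COMMUTES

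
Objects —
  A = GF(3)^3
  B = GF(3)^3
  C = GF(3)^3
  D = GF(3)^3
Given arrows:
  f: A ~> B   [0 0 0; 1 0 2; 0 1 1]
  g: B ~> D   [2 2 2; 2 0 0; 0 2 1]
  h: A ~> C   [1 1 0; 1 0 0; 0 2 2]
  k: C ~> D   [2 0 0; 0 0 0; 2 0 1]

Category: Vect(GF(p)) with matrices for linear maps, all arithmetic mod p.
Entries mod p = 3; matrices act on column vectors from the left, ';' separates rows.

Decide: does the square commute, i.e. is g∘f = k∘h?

1) trace f;g:
  e0=⟨1,0,0⟩ f~>⟨0,1,0⟩ g~>⟨2,0,2⟩
  e1=⟨0,1,0⟩ f~>⟨0,0,1⟩ g~>⟨2,0,1⟩
  e2=⟨0,0,1⟩ f~>⟨0,2,1⟩ g~>⟨0,0,2⟩
  composite₁ = [2 2 0; 0 0 0; 2 1 2]
2) trace h;k:
  e0=⟨1,0,0⟩ h~>⟨1,1,0⟩ k~>⟨2,0,2⟩
  e1=⟨0,1,0⟩ h~>⟨1,0,2⟩ k~>⟨2,0,1⟩
  e2=⟨0,0,1⟩ h~>⟨0,0,2⟩ k~>⟨0,0,2⟩
  composite₂ = [2 2 0; 0 0 0; 2 1 2]
Equal? YES — commutes

Answer: COMMUTES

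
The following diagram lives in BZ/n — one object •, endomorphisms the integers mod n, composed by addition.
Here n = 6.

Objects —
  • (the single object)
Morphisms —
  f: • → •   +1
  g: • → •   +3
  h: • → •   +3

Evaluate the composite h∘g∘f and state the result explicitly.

Answer: +1

Derivation:
  0 +1≡1 +3≡4 +3≡1  (mod 6)
result: +1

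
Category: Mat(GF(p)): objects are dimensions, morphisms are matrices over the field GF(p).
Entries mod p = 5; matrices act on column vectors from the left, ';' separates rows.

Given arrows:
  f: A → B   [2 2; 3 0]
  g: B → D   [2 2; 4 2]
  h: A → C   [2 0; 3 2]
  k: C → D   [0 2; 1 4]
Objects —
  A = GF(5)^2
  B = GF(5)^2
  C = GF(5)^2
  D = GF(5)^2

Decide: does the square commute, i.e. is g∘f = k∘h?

Along f;g (path 1):
  e0=⟨1,0⟩ f→⟨2,3⟩ g→⟨0,4⟩
  e1=⟨0,1⟩ f→⟨2,0⟩ g→⟨4,3⟩
  ⟦path⟧₁ = [0 4; 4 3]
Along h;k (path 2):
  e0=⟨1,0⟩ h→⟨2,3⟩ k→⟨1,4⟩
  e1=⟨0,1⟩ h→⟨0,2⟩ k→⟨4,3⟩
  ⟦path⟧₂ = [1 4; 4 3]
Equal? differ; not commutative

Answer: DOES NOT COMMUTE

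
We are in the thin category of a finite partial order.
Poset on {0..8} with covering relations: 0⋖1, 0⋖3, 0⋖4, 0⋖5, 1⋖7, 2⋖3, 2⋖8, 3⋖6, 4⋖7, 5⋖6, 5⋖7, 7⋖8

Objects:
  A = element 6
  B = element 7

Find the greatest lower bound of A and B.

{x : x≤A ∧ x≤B} = {0,5}  (A=6, B=7)
  0 ≤ 5
  5 ≤ 5
glb = 5

Answer: A∧B = 5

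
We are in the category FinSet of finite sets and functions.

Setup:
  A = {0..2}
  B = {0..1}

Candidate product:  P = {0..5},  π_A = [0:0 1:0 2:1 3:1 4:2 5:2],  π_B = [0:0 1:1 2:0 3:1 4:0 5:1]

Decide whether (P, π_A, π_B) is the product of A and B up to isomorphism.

|A|·|B| = 3·2 = 6;  |P| = 6
Check the pairing map k ↦ (π_A(k), π_B(k)):
  0 : (0,0)
  1 : (0,1)
  2 : (1,0)
  3 : (1,1)
  4 : (2,0)
  5 : (2,1)
distinct pairs in image: 6 / 6 needed
  → bijection onto A×B; projections well-typed.

Answer: VALID PRODUCT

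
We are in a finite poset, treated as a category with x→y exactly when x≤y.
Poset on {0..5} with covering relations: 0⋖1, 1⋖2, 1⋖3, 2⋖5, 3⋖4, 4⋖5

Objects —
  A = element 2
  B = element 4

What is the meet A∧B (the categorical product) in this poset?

Lower bounds of A=2 and B=4: {0,1}
  0 ⊑ 1
  1 ⊑ 1
glb = 1

Answer: A∧B = 1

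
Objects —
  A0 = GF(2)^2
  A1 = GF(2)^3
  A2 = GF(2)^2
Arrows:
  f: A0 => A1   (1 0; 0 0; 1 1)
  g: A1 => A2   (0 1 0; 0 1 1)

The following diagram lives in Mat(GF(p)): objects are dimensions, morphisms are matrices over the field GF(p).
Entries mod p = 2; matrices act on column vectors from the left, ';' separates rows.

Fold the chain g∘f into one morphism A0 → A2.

  e0=⟨1,0⟩ f=>⟨1,0,1⟩ g=>⟨0,1⟩
  e1=⟨0,1⟩ f=>⟨0,0,1⟩ g=>⟨0,1⟩
⟦path⟧: (0 0; 1 1)

Answer: (0 0; 1 1)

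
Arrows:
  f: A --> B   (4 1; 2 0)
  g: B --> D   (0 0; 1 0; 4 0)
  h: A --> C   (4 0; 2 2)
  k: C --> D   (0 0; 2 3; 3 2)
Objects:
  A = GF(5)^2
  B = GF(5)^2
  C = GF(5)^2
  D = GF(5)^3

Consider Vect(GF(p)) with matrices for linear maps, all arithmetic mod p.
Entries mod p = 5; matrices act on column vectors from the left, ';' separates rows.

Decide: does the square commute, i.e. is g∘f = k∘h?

Answer: COMMUTES

Derivation:
Along f;g (path 1):
  e0=[1,0] f-->[4,2] g-->[0,4,1]
  e1=[0,1] f-->[1,0] g-->[0,1,4]
  result₁ = (0 0; 4 1; 1 4)
Along h;k (path 2):
  e0=[1,0] h-->[4,2] k-->[0,4,1]
  e1=[0,1] h-->[0,2] k-->[0,1,4]
  result₂ = (0 0; 4 1; 1 4)
Equal? YES — commutes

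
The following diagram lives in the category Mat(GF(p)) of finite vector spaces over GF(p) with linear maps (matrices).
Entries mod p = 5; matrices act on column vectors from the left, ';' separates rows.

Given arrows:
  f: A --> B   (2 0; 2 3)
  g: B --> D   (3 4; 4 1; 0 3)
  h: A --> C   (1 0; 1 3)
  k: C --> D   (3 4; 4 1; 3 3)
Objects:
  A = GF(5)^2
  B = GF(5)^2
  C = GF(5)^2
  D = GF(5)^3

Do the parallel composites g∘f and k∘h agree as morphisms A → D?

Path 1 = f;g:
  e0=(1,0) f-->(2,2) g-->(4,0,1)
  e1=(0,1) f-->(0,3) g-->(2,3,4)
  result₁ = (4 2; 0 3; 1 4)
Path 2 = h;k:
  e0=(1,0) h-->(1,1) k-->(2,0,1)
  e1=(0,1) h-->(0,3) k-->(2,3,4)
  result₂ = (2 2; 0 3; 1 4)
Equal? NO — does not commute

Answer: DOES NOT COMMUTE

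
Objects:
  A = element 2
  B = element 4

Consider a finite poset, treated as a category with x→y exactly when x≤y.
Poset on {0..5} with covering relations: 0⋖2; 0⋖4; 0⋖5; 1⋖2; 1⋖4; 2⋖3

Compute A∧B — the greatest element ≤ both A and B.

{x : x≤A ∧ x≤B} = {0,1}  (A=2, B=4)
  maximal lower bounds 0 and 1 are incomparable: neither 0≤1 nor 1≤0
→ no greatest lower bound exists

Answer: NO MEET EXISTS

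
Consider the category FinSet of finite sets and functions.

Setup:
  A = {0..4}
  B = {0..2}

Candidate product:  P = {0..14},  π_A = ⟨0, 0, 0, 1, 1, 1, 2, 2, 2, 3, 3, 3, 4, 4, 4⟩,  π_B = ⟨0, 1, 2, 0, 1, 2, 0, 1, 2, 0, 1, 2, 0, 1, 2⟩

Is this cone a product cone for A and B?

Answer: VALID PRODUCT

Work:
|A|·|B| = 5·3 = 15;  |P| = 15
Check the pairing map k ↦ (π_A(k), π_B(k)):
  0 ↦ (0,0)
  1 ↦ (0,1)
  2 ↦ (0,2)
  3 ↦ (1,0)
  4 ↦ (1,1)
  5 ↦ (1,2)
  6 ↦ (2,0)
  7 ↦ (2,1)
  8 ↦ (2,2)
  9 ↦ (3,0)
  10 ↦ (3,1)
  11 ↦ (3,2)
  12 ↦ (4,0)
  13 ↦ (4,1)
  14 ↦ (4,2)
distinct pairs in image: 15 / 15 needed
  → bijection onto A×B; projections well-typed.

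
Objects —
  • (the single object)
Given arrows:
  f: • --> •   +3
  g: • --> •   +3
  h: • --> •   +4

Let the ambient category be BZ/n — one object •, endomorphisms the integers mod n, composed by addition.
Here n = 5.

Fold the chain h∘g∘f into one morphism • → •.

Answer: +0

Derivation:
  0 +3≡3 +3≡1 +4≡0  (mod 5)
composite: +0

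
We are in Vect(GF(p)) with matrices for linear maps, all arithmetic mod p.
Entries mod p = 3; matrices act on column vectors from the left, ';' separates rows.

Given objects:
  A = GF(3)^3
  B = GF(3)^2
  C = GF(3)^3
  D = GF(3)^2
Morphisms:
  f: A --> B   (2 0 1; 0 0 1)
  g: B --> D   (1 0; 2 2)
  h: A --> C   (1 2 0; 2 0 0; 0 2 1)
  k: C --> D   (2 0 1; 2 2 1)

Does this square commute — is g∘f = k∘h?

Answer: DOES NOT COMMUTE

Work:
Path 1 = f;g:
  e0=(1,0,0) f-->(2,0) g-->(2,1)
  e1=(0,1,0) f-->(0,0) g-->(0,0)
  e2=(0,0,1) f-->(1,1) g-->(1,1)
  composite₁ = (2 0 1; 1 0 1)
Path 2 = h;k:
  e0=(1,0,0) h-->(1,2,0) k-->(2,0)
  e1=(0,1,0) h-->(2,0,2) k-->(0,0)
  e2=(0,0,1) h-->(0,0,1) k-->(1,1)
  composite₂ = (2 0 1; 0 0 1)
Equal? NO — does not commute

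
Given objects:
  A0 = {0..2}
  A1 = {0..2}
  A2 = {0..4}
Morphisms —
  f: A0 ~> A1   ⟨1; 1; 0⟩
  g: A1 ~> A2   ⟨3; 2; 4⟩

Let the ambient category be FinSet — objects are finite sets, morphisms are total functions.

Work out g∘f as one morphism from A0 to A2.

  0 f~>1 g~>2
  1 f~>1 g~>2
  2 f~>0 g~>3
⟦path⟧: ⟨2; 2; 3⟩

Answer: ⟨2; 2; 3⟩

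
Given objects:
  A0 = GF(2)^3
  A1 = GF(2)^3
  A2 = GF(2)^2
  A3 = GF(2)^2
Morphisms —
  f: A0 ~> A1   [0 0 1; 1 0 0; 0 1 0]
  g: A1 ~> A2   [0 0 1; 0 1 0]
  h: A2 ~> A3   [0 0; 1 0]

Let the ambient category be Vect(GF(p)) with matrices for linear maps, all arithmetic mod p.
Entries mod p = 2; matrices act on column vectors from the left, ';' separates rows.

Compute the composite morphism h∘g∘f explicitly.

  e0=[1,0,0] f~>[0,1,0] g~>[0,1] h~>[0,0]
  e1=[0,1,0] f~>[0,0,1] g~>[1,0] h~>[0,1]
  e2=[0,0,1] f~>[1,0,0] g~>[0,0] h~>[0,0]
result: [0 0 0; 0 1 0]

Answer: [0 0 0; 0 1 0]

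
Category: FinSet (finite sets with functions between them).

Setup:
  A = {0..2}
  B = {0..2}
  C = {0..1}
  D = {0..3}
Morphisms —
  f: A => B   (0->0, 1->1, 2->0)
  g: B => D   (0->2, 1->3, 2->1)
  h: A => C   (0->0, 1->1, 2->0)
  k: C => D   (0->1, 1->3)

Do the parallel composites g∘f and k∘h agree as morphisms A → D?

Along f;g (path 1):
  0 f=>0 g=>2
  1 f=>1 g=>3
  2 f=>0 g=>2
  ⟦path⟧₁ = (0->2, 1->3, 2->2)
Along h;k (path 2):
  0 h=>0 k=>1
  1 h=>1 k=>3
  2 h=>0 k=>1
  ⟦path⟧₂ = (0->1, 1->3, 2->1)
Equal? distinct morphisms ✗

Answer: DOES NOT COMMUTE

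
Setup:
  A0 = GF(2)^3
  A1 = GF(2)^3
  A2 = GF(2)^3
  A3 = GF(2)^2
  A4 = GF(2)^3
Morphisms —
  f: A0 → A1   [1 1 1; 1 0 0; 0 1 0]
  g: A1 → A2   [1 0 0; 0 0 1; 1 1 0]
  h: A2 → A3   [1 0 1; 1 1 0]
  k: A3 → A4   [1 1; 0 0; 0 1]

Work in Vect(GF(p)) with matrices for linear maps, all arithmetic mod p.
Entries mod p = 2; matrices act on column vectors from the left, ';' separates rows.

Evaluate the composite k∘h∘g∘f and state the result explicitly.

  e0=(1,0,0) f→(1,1,0) g→(1,0,0) h→(1,1) k→(0,0,1)
  e1=(0,1,0) f→(1,0,1) g→(1,1,1) h→(0,0) k→(0,0,0)
  e2=(0,0,1) f→(1,0,0) g→(1,0,1) h→(0,1) k→(1,0,1)
composite: [0 0 1; 0 0 0; 1 0 1]

Answer: [0 0 1; 0 0 0; 1 0 1]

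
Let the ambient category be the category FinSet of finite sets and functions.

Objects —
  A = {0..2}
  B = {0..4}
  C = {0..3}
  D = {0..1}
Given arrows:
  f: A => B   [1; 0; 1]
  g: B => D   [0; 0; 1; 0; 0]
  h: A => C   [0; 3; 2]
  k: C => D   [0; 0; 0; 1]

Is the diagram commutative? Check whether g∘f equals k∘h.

Along f;g (path 1):
  0 f=>1 g=>0
  1 f=>0 g=>0
  2 f=>1 g=>0
  result₁ = [0; 0; 0]
Along h;k (path 2):
  0 h=>0 k=>0
  1 h=>3 k=>1
  2 h=>2 k=>0
  result₂ = [0; 1; 0]
Equal? NO — does not commute

Answer: DOES NOT COMMUTE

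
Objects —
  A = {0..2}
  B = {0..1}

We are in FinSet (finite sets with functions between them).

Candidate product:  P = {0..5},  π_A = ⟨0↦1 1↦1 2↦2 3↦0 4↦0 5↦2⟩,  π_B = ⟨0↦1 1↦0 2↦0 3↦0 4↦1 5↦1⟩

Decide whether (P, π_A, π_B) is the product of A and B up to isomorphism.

|A|·|B| = 3·2 = 6;  |P| = 6
Check the pairing map k ↦ (π_A(k), π_B(k)):
  0 ↦ (1,1)
  1 ↦ (1,0)
  2 ↦ (2,0)
  3 ↦ (0,0)
  4 ↦ (0,1)
  5 ↦ (2,1)
distinct pairs in image: 6 / 6 needed
  → bijection onto A×B; projections well-typed.

Answer: VALID PRODUCT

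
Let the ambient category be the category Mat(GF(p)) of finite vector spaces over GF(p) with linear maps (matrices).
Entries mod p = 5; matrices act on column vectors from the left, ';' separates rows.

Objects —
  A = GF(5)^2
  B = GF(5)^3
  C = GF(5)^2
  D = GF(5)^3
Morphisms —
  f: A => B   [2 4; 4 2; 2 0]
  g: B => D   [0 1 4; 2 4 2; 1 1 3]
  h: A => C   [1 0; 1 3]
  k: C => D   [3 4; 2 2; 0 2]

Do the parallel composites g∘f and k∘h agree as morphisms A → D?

Answer: COMMUTES

Derivation:
1) trace f;g:
  e0=[1,0] f=>[2,4,2] g=>[2,4,2]
  e1=[0,1] f=>[4,2,0] g=>[2,1,1]
  ⟦path⟧₁ = [2 2; 4 1; 2 1]
2) trace h;k:
  e0=[1,0] h=>[1,1] k=>[2,4,2]
  e1=[0,1] h=>[0,3] k=>[2,1,1]
  ⟦path⟧₂ = [2 2; 4 1; 2 1]
Equal? equal; square commutes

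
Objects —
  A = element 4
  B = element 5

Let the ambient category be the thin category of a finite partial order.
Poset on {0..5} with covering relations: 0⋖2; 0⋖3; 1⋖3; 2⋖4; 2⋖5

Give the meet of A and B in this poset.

Answer: A∧B = 2

Work:
Lower bounds of A=4 and B=5: {0,2}
  0 ⊑ 2
  2 ⊑ 2
glb = 2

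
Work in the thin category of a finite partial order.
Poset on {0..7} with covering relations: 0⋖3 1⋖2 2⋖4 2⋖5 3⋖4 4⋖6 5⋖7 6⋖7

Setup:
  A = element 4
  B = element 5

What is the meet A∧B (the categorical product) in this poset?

Lower bounds of A=4 and B=5: {1,2}
  1 <= 2
  2 <= 2
glb = 2

Answer: A∧B = 2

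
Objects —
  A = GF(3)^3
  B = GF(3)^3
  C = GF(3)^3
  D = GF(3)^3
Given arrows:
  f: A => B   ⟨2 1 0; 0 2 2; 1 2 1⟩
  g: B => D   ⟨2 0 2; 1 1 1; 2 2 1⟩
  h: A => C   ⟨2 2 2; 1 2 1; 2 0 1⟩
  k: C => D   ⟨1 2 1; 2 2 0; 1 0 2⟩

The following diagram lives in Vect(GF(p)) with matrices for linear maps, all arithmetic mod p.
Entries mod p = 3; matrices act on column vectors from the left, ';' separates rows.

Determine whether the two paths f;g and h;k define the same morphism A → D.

Along f;g (path 1):
  e0=⟨1,0,0⟩ f=>⟨2,0,1⟩ g=>⟨0,0,2⟩
  e1=⟨0,1,0⟩ f=>⟨1,2,2⟩ g=>⟨0,2,2⟩
  e2=⟨0,0,1⟩ f=>⟨0,2,1⟩ g=>⟨2,0,2⟩
  ⟦path⟧₁ = ⟨0 0 2; 0 2 0; 2 2 2⟩
Along h;k (path 2):
  e0=⟨1,0,0⟩ h=>⟨2,1,2⟩ k=>⟨0,0,0⟩
  e1=⟨0,1,0⟩ h=>⟨2,2,0⟩ k=>⟨0,2,2⟩
  e2=⟨0,0,1⟩ h=>⟨2,1,1⟩ k=>⟨2,0,1⟩
  ⟦path⟧₂ = ⟨0 0 2; 0 2 0; 0 2 1⟩
Equal? NO — does not commute

Answer: DOES NOT COMMUTE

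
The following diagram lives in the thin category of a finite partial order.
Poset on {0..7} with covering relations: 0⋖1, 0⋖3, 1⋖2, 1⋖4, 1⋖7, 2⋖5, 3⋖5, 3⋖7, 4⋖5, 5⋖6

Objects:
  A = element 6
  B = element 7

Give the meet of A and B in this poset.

Answer: NO MEET EXISTS

Work:
Common predecessors of 6,7: {0,1,3}
  maximal lower bounds 1 and 3 are incomparable: neither 1⊑3 nor 3⊑1
→ no greatest lower bound exists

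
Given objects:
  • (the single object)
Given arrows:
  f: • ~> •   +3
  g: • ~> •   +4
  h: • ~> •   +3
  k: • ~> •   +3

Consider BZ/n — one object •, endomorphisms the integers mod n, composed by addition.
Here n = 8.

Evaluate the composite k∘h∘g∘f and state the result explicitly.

Answer: +5

Trace:
  0 +3≡3 +4≡7 +3≡2 +3≡5  (mod 8)
⟦path⟧: +5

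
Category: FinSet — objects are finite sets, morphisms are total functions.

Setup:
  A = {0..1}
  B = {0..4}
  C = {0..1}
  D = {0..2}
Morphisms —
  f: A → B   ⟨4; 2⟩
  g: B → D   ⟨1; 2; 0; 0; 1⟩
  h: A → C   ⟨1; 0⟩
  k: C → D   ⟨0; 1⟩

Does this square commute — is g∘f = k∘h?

Along f;g (path 1):
  0 f→4 g→1
  1 f→2 g→0
  ⟦path⟧₁ = ⟨1; 0⟩
Along h;k (path 2):
  0 h→1 k→1
  1 h→0 k→0
  ⟦path⟧₂ = ⟨1; 0⟩
Equal? YES — commutes

Answer: COMMUTES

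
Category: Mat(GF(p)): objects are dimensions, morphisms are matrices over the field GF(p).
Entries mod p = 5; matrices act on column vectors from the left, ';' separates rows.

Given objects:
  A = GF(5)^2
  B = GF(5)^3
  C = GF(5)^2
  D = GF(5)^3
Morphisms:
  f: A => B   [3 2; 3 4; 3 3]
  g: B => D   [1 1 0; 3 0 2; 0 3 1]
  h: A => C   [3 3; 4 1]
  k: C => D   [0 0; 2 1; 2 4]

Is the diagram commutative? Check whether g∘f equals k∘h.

Answer: DOES NOT COMMUTE

Trace:
Path 1 = f;g:
  e0=(1,0) f=>(3,3,3) g=>(1,0,2)
  e1=(0,1) f=>(2,4,3) g=>(1,2,0)
  result₁ = [1 1; 0 2; 2 0]
Path 2 = h;k:
  e0=(1,0) h=>(3,4) k=>(0,0,2)
  e1=(0,1) h=>(3,1) k=>(0,2,0)
  result₂ = [0 0; 0 2; 2 0]
Equal? NO — does not commute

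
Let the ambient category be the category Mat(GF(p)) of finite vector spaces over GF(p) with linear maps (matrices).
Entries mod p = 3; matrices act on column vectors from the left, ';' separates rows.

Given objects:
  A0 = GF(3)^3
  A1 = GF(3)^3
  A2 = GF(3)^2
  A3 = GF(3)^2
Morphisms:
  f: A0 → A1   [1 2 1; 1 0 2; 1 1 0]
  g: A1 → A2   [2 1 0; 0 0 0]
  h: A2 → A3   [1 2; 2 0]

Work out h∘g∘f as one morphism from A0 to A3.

  e0=(1,0,0) f→(1,1,1) g→(0,0) h→(0,0)
  e1=(0,1,0) f→(2,0,1) g→(1,0) h→(1,2)
  e2=(0,0,1) f→(1,2,0) g→(1,0) h→(1,2)
composite: [0 1 1; 0 2 2]

Answer: [0 1 1; 0 2 2]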